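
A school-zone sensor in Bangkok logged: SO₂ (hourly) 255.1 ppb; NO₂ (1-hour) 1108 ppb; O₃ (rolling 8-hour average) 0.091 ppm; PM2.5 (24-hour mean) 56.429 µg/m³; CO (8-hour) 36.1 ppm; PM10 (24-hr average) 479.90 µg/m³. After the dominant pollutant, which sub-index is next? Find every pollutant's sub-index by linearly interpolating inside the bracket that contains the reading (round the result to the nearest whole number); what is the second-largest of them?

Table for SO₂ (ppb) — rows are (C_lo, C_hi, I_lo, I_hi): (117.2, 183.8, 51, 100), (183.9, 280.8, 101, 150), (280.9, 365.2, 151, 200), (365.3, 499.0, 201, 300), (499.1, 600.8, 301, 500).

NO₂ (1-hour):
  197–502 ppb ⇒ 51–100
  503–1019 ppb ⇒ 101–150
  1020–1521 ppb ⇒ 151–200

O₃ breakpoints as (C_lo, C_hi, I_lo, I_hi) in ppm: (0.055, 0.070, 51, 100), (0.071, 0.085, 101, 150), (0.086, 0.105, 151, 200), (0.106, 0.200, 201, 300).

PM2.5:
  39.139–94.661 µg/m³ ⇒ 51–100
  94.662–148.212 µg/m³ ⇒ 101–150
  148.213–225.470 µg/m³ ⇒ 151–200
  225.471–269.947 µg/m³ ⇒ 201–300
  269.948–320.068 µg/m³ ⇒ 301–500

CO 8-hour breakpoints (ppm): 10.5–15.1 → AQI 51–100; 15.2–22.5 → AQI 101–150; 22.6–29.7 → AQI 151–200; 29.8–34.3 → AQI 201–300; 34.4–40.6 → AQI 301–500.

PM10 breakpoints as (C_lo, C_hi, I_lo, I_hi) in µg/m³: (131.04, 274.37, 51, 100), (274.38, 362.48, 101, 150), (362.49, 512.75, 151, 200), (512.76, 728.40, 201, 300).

189

SO₂: 255.1 lies in 183.9–280.8, so I_lo=101, I_hi=150, C_lo=183.9, C_hi=280.8.
(150−101)/(280.8−183.9) × (255.1−183.9) + 101 = 49/96.9 × 71.2 + 101 ≈ 137.00 → 137.
NO₂ 1108: bracket 1020–1521 → index 151–200; slope 49/501, offset 88.
AQI = 151 + 49/501·88 ≈ 159.61 ⇒ 160.
O₃: row 0.086–0.105 (AQI 151–200). (200−151)·(0.091−0.086)/(0.105−0.086) + 151 = 49·0.005/0.019 + 151 ≈ 163.89 → 164.
PM2.5: 56.429 ∈ [39.139, 94.661] ↔ index [51, 100].
51 + (56.429−39.139)·(100−51)/(94.661−39.139) = 51 + 17.290·49/55.522 ≈ 66.26, so AQI = 66.
CO: row 34.4–40.6 (AQI 301–500). (500−301)·(36.1−34.4)/(40.6−34.4) + 301 = 199·1.7/6.2 + 301 ≈ 355.56 → 356.
PM10: row 362.49–512.75 (AQI 151–200). (200−151)·(479.90−362.49)/(512.75−362.49) + 151 = 49·117.41/150.26 + 151 ≈ 189.29 → 189.
Sub-indices: SO₂→137, NO₂→160, O₃→164, PM2.5→66, CO→356, PM10→189. Ranked high→low: 356, 189, 164, 160, 137, 66. Second-highest sub-index = 189.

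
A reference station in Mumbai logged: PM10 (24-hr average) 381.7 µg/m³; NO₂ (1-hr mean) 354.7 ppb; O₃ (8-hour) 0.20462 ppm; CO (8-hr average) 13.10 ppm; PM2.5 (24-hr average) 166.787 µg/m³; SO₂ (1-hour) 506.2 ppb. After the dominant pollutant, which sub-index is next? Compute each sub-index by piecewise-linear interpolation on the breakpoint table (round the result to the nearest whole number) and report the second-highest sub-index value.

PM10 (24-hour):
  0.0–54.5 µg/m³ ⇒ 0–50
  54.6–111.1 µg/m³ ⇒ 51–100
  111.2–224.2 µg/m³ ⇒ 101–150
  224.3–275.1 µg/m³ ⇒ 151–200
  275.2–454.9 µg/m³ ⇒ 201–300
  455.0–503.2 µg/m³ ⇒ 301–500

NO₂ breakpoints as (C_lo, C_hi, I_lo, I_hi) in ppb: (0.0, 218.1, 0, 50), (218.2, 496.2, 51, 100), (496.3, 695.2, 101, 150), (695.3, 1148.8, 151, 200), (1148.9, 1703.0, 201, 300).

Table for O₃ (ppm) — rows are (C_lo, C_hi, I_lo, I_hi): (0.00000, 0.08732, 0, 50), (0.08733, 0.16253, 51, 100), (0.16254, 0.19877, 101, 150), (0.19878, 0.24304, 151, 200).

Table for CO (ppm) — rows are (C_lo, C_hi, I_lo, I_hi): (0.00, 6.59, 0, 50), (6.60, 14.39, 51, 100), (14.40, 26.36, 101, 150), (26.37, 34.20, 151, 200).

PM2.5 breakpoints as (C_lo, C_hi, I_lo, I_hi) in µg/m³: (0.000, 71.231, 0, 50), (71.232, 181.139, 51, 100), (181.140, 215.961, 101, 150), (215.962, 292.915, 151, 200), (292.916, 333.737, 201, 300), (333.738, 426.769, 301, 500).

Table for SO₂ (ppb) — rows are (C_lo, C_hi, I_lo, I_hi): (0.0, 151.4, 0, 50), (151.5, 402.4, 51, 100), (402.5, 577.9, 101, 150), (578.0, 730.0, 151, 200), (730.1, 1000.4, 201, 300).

PM10: 381.7 ∈ [275.2, 454.9] ↔ index [201, 300].
201 + (381.7−275.2)·(300−201)/(454.9−275.2) = 201 + 106.5·99/179.7 ≈ 259.67, so AQI = 260.
NO₂: 354.7 ∈ [218.2, 496.2] ↔ index [51, 100].
51 + (354.7−218.2)·(100−51)/(496.2−218.2) = 51 + 136.5·49/278.0 ≈ 75.06, so AQI = 75.
O₃ 0.20462: bracket 0.19878–0.24304 → index 151–200; slope 49/0.04426, offset 0.00584.
AQI = 151 + 49/0.04426·0.00584 ≈ 157.47 ⇒ 157.
CO 13.10: bracket 6.60–14.39 → index 51–100; slope 49/7.79, offset 6.50.
AQI = 51 + 49/7.79·6.50 ≈ 91.89 ⇒ 92.
PM2.5 166.787: bracket 71.232–181.139 → index 51–100; slope 49/109.907, offset 95.555.
AQI = 51 + 49/109.907·95.555 ≈ 93.60 ⇒ 94.
SO₂: row 402.5–577.9 (AQI 101–150). (150−101)·(506.2−402.5)/(577.9−402.5) + 101 = 49·103.7/175.4 + 101 ≈ 129.97 → 130.
Sub-indices: PM10→260, NO₂→75, O₃→157, CO→92, PM2.5→94, SO₂→130. Ranked high→low: 260, 157, 130, 94, 92, 75. Second-highest sub-index = 157.

157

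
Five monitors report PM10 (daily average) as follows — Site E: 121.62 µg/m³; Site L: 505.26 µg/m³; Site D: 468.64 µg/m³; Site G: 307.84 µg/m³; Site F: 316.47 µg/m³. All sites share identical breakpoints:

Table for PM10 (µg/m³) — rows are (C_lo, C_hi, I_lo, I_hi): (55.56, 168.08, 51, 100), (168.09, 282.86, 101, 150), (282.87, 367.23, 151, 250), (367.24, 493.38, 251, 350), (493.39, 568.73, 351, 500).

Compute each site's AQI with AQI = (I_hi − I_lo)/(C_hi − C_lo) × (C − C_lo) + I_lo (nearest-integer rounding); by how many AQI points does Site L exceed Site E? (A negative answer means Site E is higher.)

294

Site E 121.62: bracket 55.56–168.08 → index 51–100; slope 49/112.52, offset 66.06.
AQI = 51 + 49/112.52·66.06 ≈ 79.77 ⇒ 80.
Site L: 505.26 ∈ [493.39, 568.73] ↔ index [351, 500].
351 + (505.26−493.39)·(500−351)/(568.73−493.39) = 351 + 11.87·149/75.34 ≈ 374.48, so AQI = 374.
Site D: 468.64 lies in 367.24–493.38, so I_lo=251, I_hi=350, C_lo=367.24, C_hi=493.38.
(350−251)/(493.38−367.24) × (468.64−367.24) + 251 = 99/126.14 × 101.40 + 251 ≈ 330.58 → 331.
Site G 307.84: bracket 282.87–367.23 → index 151–250; slope 99/84.36, offset 24.97.
AQI = 151 + 99/84.36·24.97 ≈ 180.30 ⇒ 180.
Site F: row 282.87–367.23 (AQI 151–250). (250−151)·(316.47−282.87)/(367.23−282.87) + 151 = 99·33.60/84.36 + 151 ≈ 190.43 → 190.
AQIs: Site E=80, Site L=374, Site D=331, Site G=180, Site F=190. Site L (374) − Site E (80) = 294.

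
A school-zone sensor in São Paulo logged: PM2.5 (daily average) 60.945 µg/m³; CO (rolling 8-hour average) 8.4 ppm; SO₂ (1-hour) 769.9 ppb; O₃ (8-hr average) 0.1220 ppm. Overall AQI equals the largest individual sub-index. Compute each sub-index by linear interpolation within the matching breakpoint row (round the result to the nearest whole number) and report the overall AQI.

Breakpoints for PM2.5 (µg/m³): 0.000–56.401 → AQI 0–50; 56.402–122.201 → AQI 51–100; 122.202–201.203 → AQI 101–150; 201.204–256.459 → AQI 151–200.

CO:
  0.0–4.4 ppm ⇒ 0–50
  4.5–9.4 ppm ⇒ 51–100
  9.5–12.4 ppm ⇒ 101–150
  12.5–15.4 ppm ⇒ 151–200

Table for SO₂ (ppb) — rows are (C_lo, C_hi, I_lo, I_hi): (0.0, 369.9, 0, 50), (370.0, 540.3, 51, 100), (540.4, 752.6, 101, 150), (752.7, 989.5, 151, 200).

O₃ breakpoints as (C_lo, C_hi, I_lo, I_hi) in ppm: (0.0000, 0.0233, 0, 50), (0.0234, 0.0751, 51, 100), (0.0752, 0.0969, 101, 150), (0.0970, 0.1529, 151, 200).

PM2.5 60.945: bracket 56.402–122.201 → index 51–100; slope 49/65.799, offset 4.543.
AQI = 51 + 49/65.799·4.543 ≈ 54.38 ⇒ 54.
CO 8.4: bracket 4.5–9.4 → index 51–100; slope 49/4.9, offset 3.9.
AQI = 51 + 49/4.9·3.9 ≈ 90.00 ⇒ 90.
SO₂: row 752.7–989.5 (AQI 151–200). (200−151)·(769.9−752.7)/(989.5−752.7) + 151 = 49·17.2/236.8 + 151 ≈ 154.56 → 155.
O₃: row 0.0970–0.1529 (AQI 151–200). (200−151)·(0.1220−0.0970)/(0.1529−0.0970) + 151 = 49·0.0250/0.0559 + 151 ≈ 172.91 → 173.
Sub-indices: PM2.5→54, CO→90, SO₂→155, O₃→173. Overall AQI = max = 173; dominant pollutant is O₃.

173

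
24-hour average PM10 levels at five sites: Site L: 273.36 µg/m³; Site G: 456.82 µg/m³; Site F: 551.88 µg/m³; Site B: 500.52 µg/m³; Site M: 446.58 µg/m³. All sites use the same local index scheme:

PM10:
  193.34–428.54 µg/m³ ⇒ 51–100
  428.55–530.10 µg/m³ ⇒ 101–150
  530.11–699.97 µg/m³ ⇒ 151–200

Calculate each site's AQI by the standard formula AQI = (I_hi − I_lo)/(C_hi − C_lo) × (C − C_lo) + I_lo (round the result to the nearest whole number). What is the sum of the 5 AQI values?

Site L: row 193.34–428.54 (AQI 51–100). (100−51)·(273.36−193.34)/(428.54−193.34) + 51 = 49·80.02/235.20 + 51 ≈ 67.67 → 68.
Site G: 456.82 lies in 428.55–530.10, so I_lo=101, I_hi=150, C_lo=428.55, C_hi=530.10.
(150−101)/(530.10−428.55) × (456.82−428.55) + 101 = 49/101.55 × 28.27 + 101 ≈ 114.64 → 115.
Site F: row 530.11–699.97 (AQI 151–200). (200−151)·(551.88−530.11)/(699.97−530.11) + 151 = 49·21.77/169.86 + 151 ≈ 157.28 → 157.
Site B 500.52: bracket 428.55–530.10 → index 101–150; slope 49/101.55, offset 71.97.
AQI = 101 + 49/101.55·71.97 ≈ 135.73 ⇒ 136.
Site M 446.58: bracket 428.55–530.10 → index 101–150; slope 49/101.55, offset 18.03.
AQI = 101 + 49/101.55·18.03 ≈ 109.70 ⇒ 110.
AQIs: Site L=68, Site G=115, Site F=157, Site B=136, Site M=110. Sum = 68 + 115 + 157 + 136 + 110 = 586.

586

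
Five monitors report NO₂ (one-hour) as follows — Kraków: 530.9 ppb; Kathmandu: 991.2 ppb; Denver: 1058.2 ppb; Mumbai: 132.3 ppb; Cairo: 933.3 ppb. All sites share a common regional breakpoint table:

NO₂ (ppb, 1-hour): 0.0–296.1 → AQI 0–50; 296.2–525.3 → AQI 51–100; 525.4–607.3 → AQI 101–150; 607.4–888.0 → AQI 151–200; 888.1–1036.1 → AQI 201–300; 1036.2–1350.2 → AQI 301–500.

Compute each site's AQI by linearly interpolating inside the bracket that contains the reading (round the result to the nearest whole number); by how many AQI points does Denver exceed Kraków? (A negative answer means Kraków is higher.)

Kraków: 530.9 lies in 525.4–607.3, so I_lo=101, I_hi=150, C_lo=525.4, C_hi=607.3.
(150−101)/(607.3−525.4) × (530.9−525.4) + 101 = 49/81.9 × 5.5 + 101 ≈ 104.29 → 104.
Kathmandu: 991.2 lies in 888.1–1036.1, so I_lo=201, I_hi=300, C_lo=888.1, C_hi=1036.1.
(300−201)/(1036.1−888.1) × (991.2−888.1) + 201 = 99/148.0 × 103.1 + 201 ≈ 269.97 → 270.
Denver 1058.2: bracket 1036.2–1350.2 → index 301–500; slope 199/314.0, offset 22.0.
AQI = 301 + 199/314.0·22.0 ≈ 314.94 ⇒ 315.
Mumbai 132.3: bracket 0.0–296.1 → index 0–50; slope 50/296.1, offset 132.3.
AQI = 0 + 50/296.1·132.3 ≈ 22.34 ⇒ 22.
Cairo: row 888.1–1036.1 (AQI 201–300). (300−201)·(933.3−888.1)/(1036.1−888.1) + 201 = 99·45.2/148.0 + 201 ≈ 231.24 → 231.
AQIs: Kraków=104, Kathmandu=270, Denver=315, Mumbai=22, Cairo=231. Denver (315) − Kraków (104) = 211.

211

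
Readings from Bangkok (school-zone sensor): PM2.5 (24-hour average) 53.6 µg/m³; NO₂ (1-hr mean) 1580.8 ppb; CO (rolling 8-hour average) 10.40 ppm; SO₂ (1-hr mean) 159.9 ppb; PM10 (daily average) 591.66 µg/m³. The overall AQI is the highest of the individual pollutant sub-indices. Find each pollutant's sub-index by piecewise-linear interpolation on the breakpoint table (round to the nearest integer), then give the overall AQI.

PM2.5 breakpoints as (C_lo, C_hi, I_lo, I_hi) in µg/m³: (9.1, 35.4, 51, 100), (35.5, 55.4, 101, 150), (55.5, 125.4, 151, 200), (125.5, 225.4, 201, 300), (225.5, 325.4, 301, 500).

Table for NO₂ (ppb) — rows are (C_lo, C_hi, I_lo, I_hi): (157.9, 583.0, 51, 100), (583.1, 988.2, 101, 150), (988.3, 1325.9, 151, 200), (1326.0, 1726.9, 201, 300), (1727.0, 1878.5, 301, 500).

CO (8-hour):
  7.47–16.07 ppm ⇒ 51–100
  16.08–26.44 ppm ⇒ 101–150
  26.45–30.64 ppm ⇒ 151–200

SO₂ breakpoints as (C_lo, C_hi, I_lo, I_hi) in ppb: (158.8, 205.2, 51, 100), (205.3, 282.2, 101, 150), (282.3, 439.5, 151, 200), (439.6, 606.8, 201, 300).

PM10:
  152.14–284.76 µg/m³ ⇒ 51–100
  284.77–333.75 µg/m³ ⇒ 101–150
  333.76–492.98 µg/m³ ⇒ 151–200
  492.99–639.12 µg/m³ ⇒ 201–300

PM2.5: 53.6 lies in 35.5–55.4, so I_lo=101, I_hi=150, C_lo=35.5, C_hi=55.4.
(150−101)/(55.4−35.5) × (53.6−35.5) + 101 = 49/19.9 × 18.1 + 101 ≈ 145.57 → 146.
NO₂: row 1326.0–1726.9 (AQI 201–300). (300−201)·(1580.8−1326.0)/(1726.9−1326.0) + 201 = 99·254.8/400.9 + 201 ≈ 263.92 → 264.
CO: 10.40 ∈ [7.47, 16.07] ↔ index [51, 100].
51 + (10.40−7.47)·(100−51)/(16.07−7.47) = 51 + 2.93·49/8.60 ≈ 67.69, so AQI = 68.
SO₂: 159.9 lies in 158.8–205.2, so I_lo=51, I_hi=100, C_lo=158.8, C_hi=205.2.
(100−51)/(205.2−158.8) × (159.9−158.8) + 51 = 49/46.4 × 1.1 + 51 ≈ 52.16 → 52.
PM10: row 492.99–639.12 (AQI 201–300). (300−201)·(591.66−492.99)/(639.12−492.99) + 201 = 99·98.67/146.13 + 201 ≈ 267.85 → 268.
Sub-indices: PM2.5→146, NO₂→264, CO→68, SO₂→52, PM10→268. Overall AQI = max = 268; dominant pollutant is PM10.

268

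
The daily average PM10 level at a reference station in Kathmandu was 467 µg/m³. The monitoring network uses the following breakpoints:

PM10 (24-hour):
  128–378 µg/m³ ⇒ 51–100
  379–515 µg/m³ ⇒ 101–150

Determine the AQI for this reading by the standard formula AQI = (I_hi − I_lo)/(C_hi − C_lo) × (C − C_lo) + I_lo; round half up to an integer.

PM10: row 379–515 (AQI 101–150). (150−101)·(467−379)/(515−379) + 101 = 49·88/136 + 101 ≈ 132.71 → 133.

133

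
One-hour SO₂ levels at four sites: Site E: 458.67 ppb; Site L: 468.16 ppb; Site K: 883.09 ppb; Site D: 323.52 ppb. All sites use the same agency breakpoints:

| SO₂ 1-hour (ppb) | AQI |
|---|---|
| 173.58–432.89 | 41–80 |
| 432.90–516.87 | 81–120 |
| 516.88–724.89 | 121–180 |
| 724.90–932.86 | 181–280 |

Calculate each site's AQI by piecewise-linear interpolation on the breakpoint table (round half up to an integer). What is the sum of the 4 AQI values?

Site E: 458.67 ∈ [432.90, 516.87] ↔ index [81, 120].
81 + (458.67−432.90)·(120−81)/(516.87−432.90) = 81 + 25.77·39/83.97 ≈ 92.97, so AQI = 93.
Site L 468.16: bracket 432.90–516.87 → index 81–120; slope 39/83.97, offset 35.26.
AQI = 81 + 39/83.97·35.26 ≈ 97.38 ⇒ 97.
Site K: row 724.90–932.86 (AQI 181–280). (280−181)·(883.09−724.90)/(932.86−724.90) + 181 = 99·158.19/207.96 + 181 ≈ 256.31 → 256.
Site D: 323.52 ∈ [173.58, 432.89] ↔ index [41, 80].
41 + (323.52−173.58)·(80−41)/(432.89−173.58) = 41 + 149.94·39/259.31 ≈ 63.55, so AQI = 64.
AQIs: Site E=93, Site L=97, Site K=256, Site D=64. Sum = 93 + 97 + 256 + 64 = 510.

510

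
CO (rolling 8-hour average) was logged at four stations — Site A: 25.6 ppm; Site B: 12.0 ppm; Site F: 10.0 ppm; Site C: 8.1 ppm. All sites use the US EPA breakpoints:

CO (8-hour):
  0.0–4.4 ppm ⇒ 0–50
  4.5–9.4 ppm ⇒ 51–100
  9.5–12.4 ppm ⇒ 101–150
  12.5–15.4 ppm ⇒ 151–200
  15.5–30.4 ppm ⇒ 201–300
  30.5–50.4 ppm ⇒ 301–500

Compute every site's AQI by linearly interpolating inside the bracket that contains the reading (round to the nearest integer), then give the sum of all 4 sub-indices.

607

Site A: 25.6 ∈ [15.5, 30.4] ↔ index [201, 300].
201 + (25.6−15.5)·(300−201)/(30.4−15.5) = 201 + 10.1·99/14.9 ≈ 268.11, so AQI = 268.
Site B: 12.0 ∈ [9.5, 12.4] ↔ index [101, 150].
101 + (12.0−9.5)·(150−101)/(12.4−9.5) = 101 + 2.5·49/2.9 ≈ 143.24, so AQI = 143.
Site F: 10.0 lies in 9.5–12.4, so I_lo=101, I_hi=150, C_lo=9.5, C_hi=12.4.
(150−101)/(12.4−9.5) × (10.0−9.5) + 101 = 49/2.9 × 0.5 + 101 ≈ 109.45 → 109.
Site C: row 4.5–9.4 (AQI 51–100). (100−51)·(8.1−4.5)/(9.4−4.5) + 51 = 49·3.6/4.9 + 51 ≈ 87.00 → 87.
AQIs: Site A=268, Site B=143, Site F=109, Site C=87. Sum = 268 + 143 + 109 + 87 = 607.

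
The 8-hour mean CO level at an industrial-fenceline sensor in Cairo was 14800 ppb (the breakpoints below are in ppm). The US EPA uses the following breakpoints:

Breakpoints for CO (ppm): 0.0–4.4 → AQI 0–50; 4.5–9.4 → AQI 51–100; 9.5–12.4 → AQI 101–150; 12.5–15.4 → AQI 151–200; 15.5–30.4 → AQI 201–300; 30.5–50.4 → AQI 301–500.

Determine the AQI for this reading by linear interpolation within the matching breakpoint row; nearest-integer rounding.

190

Convert: 14800 ppb = 14.8 ppm.
CO: 14.8 lies in 12.5–15.4, so I_lo=151, I_hi=200, C_lo=12.5, C_hi=15.4.
(200−151)/(15.4−12.5) × (14.8−12.5) + 151 = 49/2.9 × 2.3 + 151 ≈ 189.86 → 190.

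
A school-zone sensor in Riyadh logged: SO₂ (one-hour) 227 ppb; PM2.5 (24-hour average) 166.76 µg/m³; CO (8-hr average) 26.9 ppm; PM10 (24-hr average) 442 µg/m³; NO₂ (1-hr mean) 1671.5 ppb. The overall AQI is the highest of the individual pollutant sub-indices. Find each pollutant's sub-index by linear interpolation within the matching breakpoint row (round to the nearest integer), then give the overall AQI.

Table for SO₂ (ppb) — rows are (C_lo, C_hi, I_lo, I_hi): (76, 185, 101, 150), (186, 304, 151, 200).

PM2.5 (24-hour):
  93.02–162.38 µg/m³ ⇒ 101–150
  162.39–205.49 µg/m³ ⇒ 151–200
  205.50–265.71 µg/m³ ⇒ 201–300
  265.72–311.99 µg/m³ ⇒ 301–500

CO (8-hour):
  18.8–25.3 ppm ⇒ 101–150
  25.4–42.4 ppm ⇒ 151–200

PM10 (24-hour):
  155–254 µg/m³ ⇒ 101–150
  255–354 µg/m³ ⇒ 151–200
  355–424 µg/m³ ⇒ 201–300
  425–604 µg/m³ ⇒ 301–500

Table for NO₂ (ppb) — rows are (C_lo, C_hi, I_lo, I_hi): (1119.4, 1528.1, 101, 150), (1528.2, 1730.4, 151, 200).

320

SO₂: 227 ∈ [186, 304] ↔ index [151, 200].
151 + (227−186)·(200−151)/(304−186) = 151 + 41·49/118 ≈ 168.03, so AQI = 168.
PM2.5 166.76: bracket 162.39–205.49 → index 151–200; slope 49/43.10, offset 4.37.
AQI = 151 + 49/43.10·4.37 ≈ 155.97 ⇒ 156.
CO 26.9: bracket 25.4–42.4 → index 151–200; slope 49/17.0, offset 1.5.
AQI = 151 + 49/17.0·1.5 ≈ 155.32 ⇒ 155.
PM10: 442 lies in 425–604, so I_lo=301, I_hi=500, C_lo=425, C_hi=604.
(500−301)/(604−425) × (442−425) + 301 = 199/179 × 17 + 301 ≈ 319.90 → 320.
NO₂: row 1528.2–1730.4 (AQI 151–200). (200−151)·(1671.5−1528.2)/(1730.4−1528.2) + 151 = 49·143.3/202.2 + 151 ≈ 185.73 → 186.
Sub-indices: SO₂→168, PM2.5→156, CO→155, PM10→320, NO₂→186. Overall AQI = max = 320; dominant pollutant is PM10.
AQI 320: Hazardous.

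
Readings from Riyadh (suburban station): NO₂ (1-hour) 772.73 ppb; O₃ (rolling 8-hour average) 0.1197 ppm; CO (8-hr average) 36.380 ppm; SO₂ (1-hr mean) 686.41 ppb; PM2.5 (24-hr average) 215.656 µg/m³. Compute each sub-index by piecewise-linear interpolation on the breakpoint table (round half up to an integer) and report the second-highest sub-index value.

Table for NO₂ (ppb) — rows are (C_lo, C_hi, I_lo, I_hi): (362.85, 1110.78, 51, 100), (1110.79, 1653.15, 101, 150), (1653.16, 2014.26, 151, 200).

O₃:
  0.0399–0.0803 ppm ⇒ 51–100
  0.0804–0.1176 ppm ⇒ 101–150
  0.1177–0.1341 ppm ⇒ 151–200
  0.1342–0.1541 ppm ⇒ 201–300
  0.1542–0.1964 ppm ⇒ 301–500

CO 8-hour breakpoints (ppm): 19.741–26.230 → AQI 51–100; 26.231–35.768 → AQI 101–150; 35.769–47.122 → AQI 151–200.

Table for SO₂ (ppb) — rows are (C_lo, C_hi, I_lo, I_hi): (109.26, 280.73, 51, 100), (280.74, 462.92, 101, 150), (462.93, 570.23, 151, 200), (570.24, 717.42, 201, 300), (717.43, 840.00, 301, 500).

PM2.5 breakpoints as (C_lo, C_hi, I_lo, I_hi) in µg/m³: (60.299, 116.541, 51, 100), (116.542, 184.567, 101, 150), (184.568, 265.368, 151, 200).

NO₂: 772.73 lies in 362.85–1110.78, so I_lo=51, I_hi=100, C_lo=362.85, C_hi=1110.78.
(100−51)/(1110.78−362.85) × (772.73−362.85) + 51 = 49/747.93 × 409.88 + 51 ≈ 77.85 → 78.
O₃ 0.1197: bracket 0.1177–0.1341 → index 151–200; slope 49/0.0164, offset 0.0020.
AQI = 151 + 49/0.0164·0.0020 ≈ 156.98 ⇒ 157.
CO: 36.380 ∈ [35.769, 47.122] ↔ index [151, 200].
151 + (36.380−35.769)·(200−151)/(47.122−35.769) = 151 + 0.611·49/11.353 ≈ 153.64, so AQI = 154.
SO₂: 686.41 ∈ [570.24, 717.42] ↔ index [201, 300].
201 + (686.41−570.24)·(300−201)/(717.42−570.24) = 201 + 116.17·99/147.18 ≈ 279.14, so AQI = 279.
PM2.5 215.656: bracket 184.568–265.368 → index 151–200; slope 49/80.800, offset 31.088.
AQI = 151 + 49/80.800·31.088 ≈ 169.85 ⇒ 170.
Sub-indices: NO₂→78, O₃→157, CO→154, SO₂→279, PM2.5→170. Ranked high→low: 279, 170, 157, 154, 78. Second-highest sub-index = 170.

170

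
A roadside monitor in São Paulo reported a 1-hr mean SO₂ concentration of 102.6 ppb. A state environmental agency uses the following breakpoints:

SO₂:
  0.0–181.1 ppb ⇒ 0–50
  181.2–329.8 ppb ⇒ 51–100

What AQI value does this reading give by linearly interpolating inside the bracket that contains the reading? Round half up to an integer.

SO₂ 102.6: bracket 0.0–181.1 → index 0–50; slope 50/181.1, offset 102.6.
AQI = 0 + 50/181.1·102.6 ≈ 28.33 ⇒ 28.

28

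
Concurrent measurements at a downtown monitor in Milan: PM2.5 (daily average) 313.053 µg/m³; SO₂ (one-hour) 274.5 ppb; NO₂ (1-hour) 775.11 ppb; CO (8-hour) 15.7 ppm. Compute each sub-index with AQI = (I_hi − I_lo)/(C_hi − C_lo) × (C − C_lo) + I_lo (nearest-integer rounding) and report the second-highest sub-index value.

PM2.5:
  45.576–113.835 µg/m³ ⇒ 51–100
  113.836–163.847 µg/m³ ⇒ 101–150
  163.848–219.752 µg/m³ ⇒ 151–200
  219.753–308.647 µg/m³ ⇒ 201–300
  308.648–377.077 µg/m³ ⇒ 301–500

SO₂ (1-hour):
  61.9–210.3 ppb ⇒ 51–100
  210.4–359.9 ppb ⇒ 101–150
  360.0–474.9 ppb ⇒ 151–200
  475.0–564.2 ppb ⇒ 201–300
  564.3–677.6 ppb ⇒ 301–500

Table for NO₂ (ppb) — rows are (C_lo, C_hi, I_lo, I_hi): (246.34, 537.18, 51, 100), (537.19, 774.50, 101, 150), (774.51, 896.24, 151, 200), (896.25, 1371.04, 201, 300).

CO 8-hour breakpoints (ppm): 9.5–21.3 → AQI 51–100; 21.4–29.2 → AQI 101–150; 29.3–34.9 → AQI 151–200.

151

PM2.5: 313.053 lies in 308.648–377.077, so I_lo=301, I_hi=500, C_lo=308.648, C_hi=377.077.
(500−301)/(377.077−308.648) × (313.053−308.648) + 301 = 199/68.429 × 4.405 + 301 ≈ 313.81 → 314.
SO₂: row 210.4–359.9 (AQI 101–150). (150−101)·(274.5−210.4)/(359.9−210.4) + 101 = 49·64.1/149.5 + 101 ≈ 122.01 → 122.
NO₂: 775.11 ∈ [774.51, 896.24] ↔ index [151, 200].
151 + (775.11−774.51)·(200−151)/(896.24−774.51) = 151 + 0.60·49/121.73 ≈ 151.24, so AQI = 151.
CO: row 9.5–21.3 (AQI 51–100). (100−51)·(15.7−9.5)/(21.3−9.5) + 51 = 49·6.2/11.8 + 51 ≈ 76.75 → 77.
Sub-indices: PM2.5→314, SO₂→122, NO₂→151, CO→77. Ranked high→low: 314, 151, 122, 77. Second-highest sub-index = 151.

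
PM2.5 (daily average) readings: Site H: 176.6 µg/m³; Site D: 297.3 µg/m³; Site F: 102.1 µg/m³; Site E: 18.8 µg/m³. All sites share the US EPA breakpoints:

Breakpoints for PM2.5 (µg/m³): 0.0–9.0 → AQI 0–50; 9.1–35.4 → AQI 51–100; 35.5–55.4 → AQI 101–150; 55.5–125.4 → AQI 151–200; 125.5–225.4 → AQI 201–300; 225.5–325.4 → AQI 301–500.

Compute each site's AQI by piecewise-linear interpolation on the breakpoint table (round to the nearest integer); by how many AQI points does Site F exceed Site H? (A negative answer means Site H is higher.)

Site H: row 125.5–225.4 (AQI 201–300). (300−201)·(176.6−125.5)/(225.4−125.5) + 201 = 99·51.1/99.9 + 201 ≈ 251.64 → 252.
Site D: 297.3 ∈ [225.5, 325.4] ↔ index [301, 500].
301 + (297.3−225.5)·(500−301)/(325.4−225.5) = 301 + 71.8·199/99.9 ≈ 444.03, so AQI = 444.
Site F: row 55.5–125.4 (AQI 151–200). (200−151)·(102.1−55.5)/(125.4−55.5) + 151 = 49·46.6/69.9 + 151 ≈ 183.67 → 184.
Site E: row 9.1–35.4 (AQI 51–100). (100−51)·(18.8−9.1)/(35.4−9.1) + 51 = 49·9.7/26.3 + 51 ≈ 69.07 → 69.
AQIs: Site H=252, Site D=444, Site F=184, Site E=69. Site F (184) − Site H (252) = -68.

-68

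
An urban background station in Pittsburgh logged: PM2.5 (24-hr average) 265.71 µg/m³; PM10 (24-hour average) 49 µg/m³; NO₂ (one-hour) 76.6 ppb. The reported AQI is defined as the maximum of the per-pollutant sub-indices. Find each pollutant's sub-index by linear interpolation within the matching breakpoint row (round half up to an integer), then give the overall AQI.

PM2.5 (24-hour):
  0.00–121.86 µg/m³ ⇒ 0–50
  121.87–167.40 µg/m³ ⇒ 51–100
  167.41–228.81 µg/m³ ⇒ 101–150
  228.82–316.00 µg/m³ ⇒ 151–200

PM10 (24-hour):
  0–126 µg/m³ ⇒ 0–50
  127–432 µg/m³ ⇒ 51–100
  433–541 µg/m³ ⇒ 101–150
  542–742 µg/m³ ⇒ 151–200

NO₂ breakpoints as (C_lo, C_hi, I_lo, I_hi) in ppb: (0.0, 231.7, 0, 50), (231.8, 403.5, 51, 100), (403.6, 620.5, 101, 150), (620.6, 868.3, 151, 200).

172

PM2.5: 265.71 lies in 228.82–316.00, so I_lo=151, I_hi=200, C_lo=228.82, C_hi=316.00.
(200−151)/(316.00−228.82) × (265.71−228.82) + 151 = 49/87.18 × 36.89 + 151 ≈ 171.73 → 172.
PM10: row 0–126 (AQI 0–50). (50−0)·(49−0)/(126−0) + 0 = 50·49/126 + 0 ≈ 19.44 → 19.
NO₂: 76.6 ∈ [0.0, 231.7] ↔ index [0, 50].
0 + (76.6−0.0)·(50−0)/(231.7−0.0) = 0 + 76.6·50/231.7 ≈ 16.53, so AQI = 17.
Sub-indices: PM2.5→172, PM10→19, NO₂→17. Overall AQI = max = 172; dominant pollutant is PM2.5.
AQI 172: Unhealthy.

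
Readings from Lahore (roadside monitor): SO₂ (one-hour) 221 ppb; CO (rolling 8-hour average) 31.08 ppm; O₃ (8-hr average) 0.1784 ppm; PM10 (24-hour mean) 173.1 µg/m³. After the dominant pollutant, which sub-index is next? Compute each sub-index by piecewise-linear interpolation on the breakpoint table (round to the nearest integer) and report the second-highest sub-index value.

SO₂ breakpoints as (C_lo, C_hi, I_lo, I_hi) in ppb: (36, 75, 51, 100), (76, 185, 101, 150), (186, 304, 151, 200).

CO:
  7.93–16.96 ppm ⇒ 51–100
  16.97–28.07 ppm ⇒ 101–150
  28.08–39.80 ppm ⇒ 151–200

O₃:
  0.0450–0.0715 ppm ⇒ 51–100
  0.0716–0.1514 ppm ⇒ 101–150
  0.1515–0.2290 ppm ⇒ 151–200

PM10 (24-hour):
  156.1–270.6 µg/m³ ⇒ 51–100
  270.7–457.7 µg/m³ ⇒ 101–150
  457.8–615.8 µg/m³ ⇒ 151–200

166

SO₂: row 186–304 (AQI 151–200). (200−151)·(221−186)/(304−186) + 151 = 49·35/118 + 151 ≈ 165.53 → 166.
CO: 31.08 ∈ [28.08, 39.80] ↔ index [151, 200].
151 + (31.08−28.08)·(200−151)/(39.80−28.08) = 151 + 3.00·49/11.72 ≈ 163.54, so AQI = 164.
O₃ 0.1784: bracket 0.1515–0.2290 → index 151–200; slope 49/0.0775, offset 0.0269.
AQI = 151 + 49/0.0775·0.0269 ≈ 168.01 ⇒ 168.
PM10 173.1: bracket 156.1–270.6 → index 51–100; slope 49/114.5, offset 17.0.
AQI = 51 + 49/114.5·17.0 ≈ 58.28 ⇒ 58.
Sub-indices: SO₂→166, CO→164, O₃→168, PM10→58. Ranked high→low: 168, 166, 164, 58. Second-highest sub-index = 166.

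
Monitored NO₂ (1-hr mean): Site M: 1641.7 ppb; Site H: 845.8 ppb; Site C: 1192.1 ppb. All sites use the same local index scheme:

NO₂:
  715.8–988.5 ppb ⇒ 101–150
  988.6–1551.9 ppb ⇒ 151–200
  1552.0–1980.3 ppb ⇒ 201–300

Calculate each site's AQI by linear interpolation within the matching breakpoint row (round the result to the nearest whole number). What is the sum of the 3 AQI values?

Site M: 1641.7 ∈ [1552.0, 1980.3] ↔ index [201, 300].
201 + (1641.7−1552.0)·(300−201)/(1980.3−1552.0) = 201 + 89.7·99/428.3 ≈ 221.73, so AQI = 222.
Site H: row 715.8–988.5 (AQI 101–150). (150−101)·(845.8−715.8)/(988.5−715.8) + 101 = 49·130.0/272.7 + 101 ≈ 124.36 → 124.
Site C: row 988.6–1551.9 (AQI 151–200). (200−151)·(1192.1−988.6)/(1551.9−988.6) + 151 = 49·203.5/563.3 + 151 ≈ 168.70 → 169.
AQIs: Site M=222, Site H=124, Site C=169. Sum = 222 + 124 + 169 = 515.

515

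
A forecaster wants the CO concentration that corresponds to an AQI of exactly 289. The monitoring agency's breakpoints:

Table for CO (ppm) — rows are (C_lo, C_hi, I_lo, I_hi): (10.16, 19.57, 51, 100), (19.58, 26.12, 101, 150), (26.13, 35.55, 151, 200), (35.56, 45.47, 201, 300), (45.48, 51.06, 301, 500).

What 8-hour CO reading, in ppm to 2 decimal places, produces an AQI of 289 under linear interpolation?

AQI 289 lies in the 201–300 band, which corresponds to 35.56–45.47 ppm.
C = 35.56 + (289−201)×(45.47−35.56)/(300−201) = 35.56 + 88×9.91/99 ≈ 44.3689 ppm → 44.37 ppm to 2 dp.

44.37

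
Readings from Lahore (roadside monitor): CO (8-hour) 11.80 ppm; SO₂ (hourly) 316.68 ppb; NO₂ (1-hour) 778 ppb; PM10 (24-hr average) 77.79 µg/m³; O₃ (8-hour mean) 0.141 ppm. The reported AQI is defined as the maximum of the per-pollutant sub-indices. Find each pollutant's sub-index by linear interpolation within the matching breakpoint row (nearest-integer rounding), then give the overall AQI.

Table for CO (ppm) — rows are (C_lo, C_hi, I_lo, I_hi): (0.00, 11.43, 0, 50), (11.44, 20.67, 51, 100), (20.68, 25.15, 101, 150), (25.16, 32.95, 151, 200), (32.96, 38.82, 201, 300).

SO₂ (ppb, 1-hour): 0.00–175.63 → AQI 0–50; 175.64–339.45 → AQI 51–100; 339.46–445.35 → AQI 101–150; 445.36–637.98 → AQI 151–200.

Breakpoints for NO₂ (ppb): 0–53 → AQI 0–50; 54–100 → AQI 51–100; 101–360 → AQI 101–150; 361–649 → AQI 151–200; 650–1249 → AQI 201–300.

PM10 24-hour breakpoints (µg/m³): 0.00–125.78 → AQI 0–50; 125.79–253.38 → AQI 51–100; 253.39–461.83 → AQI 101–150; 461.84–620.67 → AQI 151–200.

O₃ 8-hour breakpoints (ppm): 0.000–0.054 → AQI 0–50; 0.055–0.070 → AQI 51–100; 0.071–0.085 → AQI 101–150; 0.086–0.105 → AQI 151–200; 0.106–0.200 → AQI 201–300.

238

CO: 11.80 lies in 11.44–20.67, so I_lo=51, I_hi=100, C_lo=11.44, C_hi=20.67.
(100−51)/(20.67−11.44) × (11.80−11.44) + 51 = 49/9.23 × 0.36 + 51 ≈ 52.91 → 53.
SO₂: row 175.64–339.45 (AQI 51–100). (100−51)·(316.68−175.64)/(339.45−175.64) + 51 = 49·141.04/163.81 + 51 ≈ 93.19 → 93.
NO₂: 778 ∈ [650, 1249] ↔ index [201, 300].
201 + (778−650)·(300−201)/(1249−650) = 201 + 128·99/599 ≈ 222.16, so AQI = 222.
PM10 77.79: bracket 0.00–125.78 → index 0–50; slope 50/125.78, offset 77.79.
AQI = 0 + 50/125.78·77.79 ≈ 30.92 ⇒ 31.
O₃: 0.141 lies in 0.106–0.200, so I_lo=201, I_hi=300, C_lo=0.106, C_hi=0.200.
(300−201)/(0.200−0.106) × (0.141−0.106) + 201 = 99/0.094 × 0.035 + 201 ≈ 237.86 → 238.
Sub-indices: CO→53, SO₂→93, NO₂→222, PM10→31, O₃→238. Overall AQI = max = 238; dominant pollutant is O₃.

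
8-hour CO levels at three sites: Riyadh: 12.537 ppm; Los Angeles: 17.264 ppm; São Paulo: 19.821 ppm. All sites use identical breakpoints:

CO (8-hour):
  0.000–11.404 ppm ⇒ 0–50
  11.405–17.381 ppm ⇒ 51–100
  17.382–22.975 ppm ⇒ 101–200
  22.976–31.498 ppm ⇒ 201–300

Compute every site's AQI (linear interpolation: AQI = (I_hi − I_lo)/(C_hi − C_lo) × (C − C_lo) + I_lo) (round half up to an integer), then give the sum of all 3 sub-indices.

303

Riyadh: 12.537 ∈ [11.405, 17.381] ↔ index [51, 100].
51 + (12.537−11.405)·(100−51)/(17.381−11.405) = 51 + 1.132·49/5.976 ≈ 60.28, so AQI = 60.
Los Angeles: 17.264 ∈ [11.405, 17.381] ↔ index [51, 100].
51 + (17.264−11.405)·(100−51)/(17.381−11.405) = 51 + 5.859·49/5.976 ≈ 99.04, so AQI = 99.
São Paulo: row 17.382–22.975 (AQI 101–200). (200−101)·(19.821−17.382)/(22.975−17.382) + 101 = 99·2.439/5.593 + 101 ≈ 144.17 → 144.
AQIs: Riyadh=60, Los Angeles=99, São Paulo=144. Sum = 60 + 99 + 144 = 303.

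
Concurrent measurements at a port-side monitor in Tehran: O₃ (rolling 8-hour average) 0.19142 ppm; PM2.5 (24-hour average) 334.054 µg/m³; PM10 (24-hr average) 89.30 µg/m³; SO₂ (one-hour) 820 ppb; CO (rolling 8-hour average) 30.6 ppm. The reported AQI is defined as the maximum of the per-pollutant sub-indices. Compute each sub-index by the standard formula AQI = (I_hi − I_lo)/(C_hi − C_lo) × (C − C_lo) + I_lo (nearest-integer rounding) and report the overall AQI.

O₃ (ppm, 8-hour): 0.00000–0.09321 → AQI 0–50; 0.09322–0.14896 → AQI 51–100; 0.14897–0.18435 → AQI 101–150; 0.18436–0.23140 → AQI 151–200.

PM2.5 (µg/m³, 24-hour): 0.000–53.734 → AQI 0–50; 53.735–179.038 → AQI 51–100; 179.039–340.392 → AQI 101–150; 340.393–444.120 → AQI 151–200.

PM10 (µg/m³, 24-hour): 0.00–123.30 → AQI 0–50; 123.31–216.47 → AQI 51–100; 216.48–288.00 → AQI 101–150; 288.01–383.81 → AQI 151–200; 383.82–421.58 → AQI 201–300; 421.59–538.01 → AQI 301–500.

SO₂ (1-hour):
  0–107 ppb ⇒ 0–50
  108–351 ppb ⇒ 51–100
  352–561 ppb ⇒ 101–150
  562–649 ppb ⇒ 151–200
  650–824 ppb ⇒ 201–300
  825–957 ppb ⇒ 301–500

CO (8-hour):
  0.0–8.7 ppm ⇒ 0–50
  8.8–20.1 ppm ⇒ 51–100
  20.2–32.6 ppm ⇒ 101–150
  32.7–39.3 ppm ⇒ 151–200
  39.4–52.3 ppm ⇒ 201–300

O₃: 0.19142 lies in 0.18436–0.23140, so I_lo=151, I_hi=200, C_lo=0.18436, C_hi=0.23140.
(200−151)/(0.23140−0.18436) × (0.19142−0.18436) + 151 = 49/0.04704 × 0.00706 + 151 ≈ 158.35 → 158.
PM2.5: 334.054 lies in 179.039–340.392, so I_lo=101, I_hi=150, C_lo=179.039, C_hi=340.392.
(150−101)/(340.392−179.039) × (334.054−179.039) + 101 = 49/161.353 × 155.015 + 101 ≈ 148.08 → 148.
PM10: 89.30 ∈ [0.00, 123.30] ↔ index [0, 50].
0 + (89.30−0.00)·(50−0)/(123.30−0.00) = 0 + 89.30·50/123.30 ≈ 36.21, so AQI = 36.
SO₂: row 650–824 (AQI 201–300). (300−201)·(820−650)/(824−650) + 201 = 99·170/174 + 201 ≈ 297.72 → 298.
CO: 30.6 ∈ [20.2, 32.6] ↔ index [101, 150].
101 + (30.6−20.2)·(150−101)/(32.6−20.2) = 101 + 10.4·49/12.4 ≈ 142.10, so AQI = 142.
Sub-indices: O₃→158, PM2.5→148, PM10→36, SO₂→298, CO→142. Overall AQI = max = 298; dominant pollutant is SO₂.

298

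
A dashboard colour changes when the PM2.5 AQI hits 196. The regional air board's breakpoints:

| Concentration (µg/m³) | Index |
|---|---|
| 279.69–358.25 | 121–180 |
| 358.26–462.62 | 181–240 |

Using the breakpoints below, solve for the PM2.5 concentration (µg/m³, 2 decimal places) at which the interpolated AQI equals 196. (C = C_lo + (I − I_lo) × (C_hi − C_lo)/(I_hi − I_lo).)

384.79

AQI 196 lies in the 181–240 band, which corresponds to 358.26–462.62 µg/m³.
C = 358.26 + (196−181)×(462.62−358.26)/(240−181) = 358.26 + 15×104.36/59 ≈ 384.7922 µg/m³ → 384.79 µg/m³ to 2 dp.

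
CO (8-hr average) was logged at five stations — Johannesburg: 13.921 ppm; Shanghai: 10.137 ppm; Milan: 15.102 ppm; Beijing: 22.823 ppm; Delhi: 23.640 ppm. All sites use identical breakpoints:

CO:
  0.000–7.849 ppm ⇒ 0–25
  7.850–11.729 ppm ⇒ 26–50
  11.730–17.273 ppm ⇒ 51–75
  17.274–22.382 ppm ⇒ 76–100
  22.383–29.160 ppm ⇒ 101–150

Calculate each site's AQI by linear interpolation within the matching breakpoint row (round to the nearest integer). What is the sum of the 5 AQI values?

380

Johannesburg: row 11.730–17.273 (AQI 51–75). (75−51)·(13.921−11.730)/(17.273−11.730) + 51 = 24·2.191/5.543 + 51 ≈ 60.49 → 60.
Shanghai 10.137: bracket 7.850–11.729 → index 26–50; slope 24/3.879, offset 2.287.
AQI = 26 + 24/3.879·2.287 ≈ 40.15 ⇒ 40.
Milan: 15.102 ∈ [11.730, 17.273] ↔ index [51, 75].
51 + (15.102−11.730)·(75−51)/(17.273−11.730) = 51 + 3.372·24/5.543 ≈ 65.60, so AQI = 66.
Beijing: 22.823 lies in 22.383–29.160, so I_lo=101, I_hi=150, C_lo=22.383, C_hi=29.160.
(150−101)/(29.160−22.383) × (22.823−22.383) + 101 = 49/6.777 × 0.440 + 101 ≈ 104.18 → 104.
Delhi: row 22.383–29.160 (AQI 101–150). (150−101)·(23.640−22.383)/(29.160−22.383) + 101 = 49·1.257/6.777 + 101 ≈ 110.09 → 110.
AQIs: Johannesburg=60, Shanghai=40, Milan=66, Beijing=104, Delhi=110. Sum = 60 + 40 + 66 + 104 + 110 = 380.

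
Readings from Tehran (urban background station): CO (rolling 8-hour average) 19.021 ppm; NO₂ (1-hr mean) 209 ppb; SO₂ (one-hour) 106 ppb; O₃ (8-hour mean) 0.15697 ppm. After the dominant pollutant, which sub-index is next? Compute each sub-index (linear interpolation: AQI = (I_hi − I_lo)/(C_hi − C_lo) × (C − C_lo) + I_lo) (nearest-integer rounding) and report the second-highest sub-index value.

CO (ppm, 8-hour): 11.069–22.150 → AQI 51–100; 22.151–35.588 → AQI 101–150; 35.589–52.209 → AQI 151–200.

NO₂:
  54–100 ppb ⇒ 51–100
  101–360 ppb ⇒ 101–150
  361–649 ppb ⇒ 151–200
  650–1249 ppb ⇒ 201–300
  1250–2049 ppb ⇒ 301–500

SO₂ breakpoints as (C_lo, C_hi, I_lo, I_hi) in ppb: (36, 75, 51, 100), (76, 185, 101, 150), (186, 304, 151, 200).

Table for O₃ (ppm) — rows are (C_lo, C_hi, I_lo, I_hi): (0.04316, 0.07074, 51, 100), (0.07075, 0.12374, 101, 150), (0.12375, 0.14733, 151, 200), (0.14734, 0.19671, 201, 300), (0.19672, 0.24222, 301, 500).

CO: 19.021 lies in 11.069–22.150, so I_lo=51, I_hi=100, C_lo=11.069, C_hi=22.150.
(100−51)/(22.150−11.069) × (19.021−11.069) + 51 = 49/11.081 × 7.952 + 51 ≈ 86.16 → 86.
NO₂: row 101–360 (AQI 101–150). (150−101)·(209−101)/(360−101) + 101 = 49·108/259 + 101 ≈ 121.43 → 121.
SO₂: row 76–185 (AQI 101–150). (150−101)·(106−76)/(185−76) + 101 = 49·30/109 + 101 ≈ 114.49 → 114.
O₃: row 0.14734–0.19671 (AQI 201–300). (300−201)·(0.15697−0.14734)/(0.19671−0.14734) + 201 = 99·0.00963/0.04937 + 201 ≈ 220.31 → 220.
Sub-indices: CO→86, NO₂→121, SO₂→114, O₃→220. Ranked high→low: 220, 121, 114, 86. Second-highest sub-index = 121.

121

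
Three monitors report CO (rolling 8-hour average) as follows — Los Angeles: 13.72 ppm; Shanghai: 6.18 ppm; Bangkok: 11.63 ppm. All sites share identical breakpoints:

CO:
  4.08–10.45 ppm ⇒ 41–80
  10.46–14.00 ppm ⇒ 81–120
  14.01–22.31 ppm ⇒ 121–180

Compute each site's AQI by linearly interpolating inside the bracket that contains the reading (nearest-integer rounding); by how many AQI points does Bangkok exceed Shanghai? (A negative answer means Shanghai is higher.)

40

Los Angeles: row 10.46–14.00 (AQI 81–120). (120−81)·(13.72−10.46)/(14.00−10.46) + 81 = 39·3.26/3.54 + 81 ≈ 116.92 → 117.
Shanghai: 6.18 lies in 4.08–10.45, so I_lo=41, I_hi=80, C_lo=4.08, C_hi=10.45.
(80−41)/(10.45−4.08) × (6.18−4.08) + 41 = 39/6.37 × 2.10 + 41 ≈ 53.86 → 54.
Bangkok 11.63: bracket 10.46–14.00 → index 81–120; slope 39/3.54, offset 1.17.
AQI = 81 + 39/3.54·1.17 ≈ 93.89 ⇒ 94.
AQIs: Los Angeles=117, Shanghai=54, Bangkok=94. Bangkok (94) − Shanghai (54) = 40.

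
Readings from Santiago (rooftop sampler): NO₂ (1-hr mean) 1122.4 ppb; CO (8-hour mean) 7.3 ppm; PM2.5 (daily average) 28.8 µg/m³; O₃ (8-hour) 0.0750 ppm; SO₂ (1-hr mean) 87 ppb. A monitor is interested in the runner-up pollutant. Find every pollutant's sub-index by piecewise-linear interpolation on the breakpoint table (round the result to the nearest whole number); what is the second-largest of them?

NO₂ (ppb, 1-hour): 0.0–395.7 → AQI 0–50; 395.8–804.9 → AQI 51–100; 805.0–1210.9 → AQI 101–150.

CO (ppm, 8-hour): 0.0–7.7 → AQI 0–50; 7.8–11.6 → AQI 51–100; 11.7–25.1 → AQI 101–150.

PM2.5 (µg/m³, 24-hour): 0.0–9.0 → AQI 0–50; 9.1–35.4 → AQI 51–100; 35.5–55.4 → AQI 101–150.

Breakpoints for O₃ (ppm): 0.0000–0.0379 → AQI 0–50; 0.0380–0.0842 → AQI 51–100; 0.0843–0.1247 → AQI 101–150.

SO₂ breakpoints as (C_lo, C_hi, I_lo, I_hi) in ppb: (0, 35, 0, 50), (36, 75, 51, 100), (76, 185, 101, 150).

NO₂: row 805.0–1210.9 (AQI 101–150). (150−101)·(1122.4−805.0)/(1210.9−805.0) + 101 = 49·317.4/405.9 + 101 ≈ 139.32 → 139.
CO: 7.3 lies in 0.0–7.7, so I_lo=0, I_hi=50, C_lo=0.0, C_hi=7.7.
(50−0)/(7.7−0.0) × (7.3−0.0) + 0 = 50/7.7 × 7.3 + 0 ≈ 47.40 → 47.
PM2.5: 28.8 ∈ [9.1, 35.4] ↔ index [51, 100].
51 + (28.8−9.1)·(100−51)/(35.4−9.1) = 51 + 19.7·49/26.3 ≈ 87.70, so AQI = 88.
O₃ 0.0750: bracket 0.0380–0.0842 → index 51–100; slope 49/0.0462, offset 0.0370.
AQI = 51 + 49/0.0462·0.0370 ≈ 90.24 ⇒ 90.
SO₂: row 76–185 (AQI 101–150). (150−101)·(87−76)/(185−76) + 101 = 49·11/109 + 101 ≈ 105.94 → 106.
Sub-indices: NO₂→139, CO→47, PM2.5→88, O₃→90, SO₂→106. Ranked high→low: 139, 106, 90, 88, 47. Second-highest sub-index = 106.

106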